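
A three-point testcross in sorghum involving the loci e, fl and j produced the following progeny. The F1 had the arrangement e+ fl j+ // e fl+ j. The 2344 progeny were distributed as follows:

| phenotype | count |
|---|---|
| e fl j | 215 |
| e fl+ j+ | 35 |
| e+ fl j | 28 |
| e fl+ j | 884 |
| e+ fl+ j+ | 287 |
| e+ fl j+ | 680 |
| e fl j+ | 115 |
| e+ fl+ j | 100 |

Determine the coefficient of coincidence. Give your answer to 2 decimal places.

0.94

The two rarest classes, e+ fl j and e fl+ j+, are the double crossovers. Comparing them with the parentals, only the j allele has switched, so j is the middle locus and the order is e – j – fl.
e–j: (215 + 63)/2344 = 0.1186; j–fl: (502 + 63)/2344 = 0.2410.
Expected DCO frequency = 0.1186 × 0.2410 ≈ 0.02858; observed = 63/2344 ≈ 0.02688.
Coefficient of coincidence = 0.02688/0.02858 ≈ 0.94.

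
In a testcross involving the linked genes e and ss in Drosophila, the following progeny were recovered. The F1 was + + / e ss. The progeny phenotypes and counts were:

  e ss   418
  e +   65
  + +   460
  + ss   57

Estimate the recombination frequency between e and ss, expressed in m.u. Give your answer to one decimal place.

12.2 m.u.

The recombinant classes are + ss and e +: 57 + 65 = 122.
Recombination frequency = 122/1000 = 0.1220 ≈ 12.2%, i.e. 12.2 m.u.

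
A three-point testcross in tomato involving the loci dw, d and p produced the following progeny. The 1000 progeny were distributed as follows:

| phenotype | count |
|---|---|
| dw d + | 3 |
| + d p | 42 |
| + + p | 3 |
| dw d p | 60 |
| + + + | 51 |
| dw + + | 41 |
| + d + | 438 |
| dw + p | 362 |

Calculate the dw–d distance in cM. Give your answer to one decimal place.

11.7 cM

The two most frequent reciprocal classes, + d + and dw + p, are the parental types, so the F1 was + d + / dw + p.
The two rarest classes, dw d + and + + p, are the double crossovers. Comparing them with the parentals, only the dw allele has switched, so dw is the middle locus and the order is d – dw – p.
Crossovers in the d–dw interval produce the single-crossover classes + + + and dw d p (51 + 60 = 111) plus the double crossovers (6).
RF(d–dw) = (111 + 6) / 1000 = 117/1000 = 0.1170 → 11.7 cM.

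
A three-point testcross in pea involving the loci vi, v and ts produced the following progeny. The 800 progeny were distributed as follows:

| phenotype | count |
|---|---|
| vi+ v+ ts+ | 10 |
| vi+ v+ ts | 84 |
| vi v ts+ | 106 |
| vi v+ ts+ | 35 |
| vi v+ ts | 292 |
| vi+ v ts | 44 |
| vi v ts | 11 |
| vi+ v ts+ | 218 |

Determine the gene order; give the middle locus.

v

The two most frequent reciprocal classes, vi v+ ts and vi+ v ts+, are the parental types, so the F1 was vi v+ ts / vi+ v ts+.
The two rarest classes, vi v ts and vi+ v+ ts+, are the double crossovers. Comparing them with the parentals, only the v allele has switched, so v is the middle locus and the order is ts – v – vi.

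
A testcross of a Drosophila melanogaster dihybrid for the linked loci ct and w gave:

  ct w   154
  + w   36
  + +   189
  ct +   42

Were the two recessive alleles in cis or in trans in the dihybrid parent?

The two most frequent classes are + + (189) and ct w (154); these are the parental (non-recombinant) types.
So the F1 carried + + on one chromosome and ct w on the other — the recessive alleles are on the same chromosome (cis / coupling).

cis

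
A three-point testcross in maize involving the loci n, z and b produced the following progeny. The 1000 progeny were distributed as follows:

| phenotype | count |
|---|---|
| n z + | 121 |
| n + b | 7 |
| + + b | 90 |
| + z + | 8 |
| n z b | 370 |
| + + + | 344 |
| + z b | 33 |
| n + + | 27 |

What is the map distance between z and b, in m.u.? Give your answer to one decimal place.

22.6 m.u.

The two most frequent reciprocal classes, + + + and n z b, are the parental types, so the F1 was + + + / n z b.
The two rarest classes, + z + and n + b, are the double crossovers. Comparing them with the parentals, only the z allele has switched, so z is the middle locus and the order is b – z – n.
Crossovers in the b–z interval produce the single-crossover classes + + b and n z + (90 + 121 = 211) plus the double crossovers (15).
RF(b–z) = (211 + 15) / 1000 = 226/1000 = 0.2260 → 22.6 m.u.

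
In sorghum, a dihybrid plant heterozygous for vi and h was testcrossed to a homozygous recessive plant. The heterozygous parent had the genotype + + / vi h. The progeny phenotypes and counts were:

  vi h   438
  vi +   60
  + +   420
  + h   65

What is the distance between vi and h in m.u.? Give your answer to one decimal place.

The recombinant classes are + h and vi +: 65 + 60 = 125.
Recombination frequency = 125/983 = 0.1272 ≈ 12.7%, i.e. 12.7 m.u.

12.7 m.u.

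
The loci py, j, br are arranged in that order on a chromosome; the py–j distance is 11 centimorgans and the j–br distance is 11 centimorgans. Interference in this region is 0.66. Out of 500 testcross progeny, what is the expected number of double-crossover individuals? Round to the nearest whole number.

2

Map distances give recombination frequencies of 0.110 and 0.110 for the two intervals.
With interference 0.66 (so coincidence = 0.34), expected double-crossover frequency = 0.110 × 0.110 × 0.34 = 0.00411.
Expected number = 0.00411 × 500 = 2.06 ≈ 2.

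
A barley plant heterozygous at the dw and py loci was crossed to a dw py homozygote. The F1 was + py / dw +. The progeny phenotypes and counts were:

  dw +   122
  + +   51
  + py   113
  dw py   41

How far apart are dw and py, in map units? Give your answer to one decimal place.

28.1 map units

The recombinant classes are + + and dw py: 51 + 41 = 92.
Recombination frequency = 92/327 = 0.2813 ≈ 28.1%, i.e. 28.1 map units.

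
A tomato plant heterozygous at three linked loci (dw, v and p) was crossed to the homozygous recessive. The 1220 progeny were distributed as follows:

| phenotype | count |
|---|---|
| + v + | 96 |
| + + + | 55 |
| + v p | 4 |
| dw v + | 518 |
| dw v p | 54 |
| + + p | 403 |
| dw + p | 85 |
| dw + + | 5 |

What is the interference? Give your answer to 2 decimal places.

The two most frequent reciprocal classes, + + p and dw v +, are the parental types, so the F1 was + + p / dw v +.
The two rarest classes, + v p and dw + +, are the double crossovers. Comparing them with the parentals, only the v allele has switched, so v is the middle locus and the order is dw – v – p.
dw–v: (181 + 9)/1220 = 0.1557; v–p: (109 + 9)/1220 = 0.0967.
Expected DCO frequency = 0.1557 × 0.0967 ≈ 0.01506; observed = 9/1220 ≈ 0.00738.
Coefficient of coincidence = 0.00738/0.01506 ≈ 0.49; interference = 1 − 0.49 = 0.51.

0.51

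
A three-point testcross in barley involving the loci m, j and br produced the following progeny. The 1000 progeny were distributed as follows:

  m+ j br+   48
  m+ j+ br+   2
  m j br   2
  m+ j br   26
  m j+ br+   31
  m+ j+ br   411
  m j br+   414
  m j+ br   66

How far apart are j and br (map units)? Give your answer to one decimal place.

The two most frequent reciprocal classes, m j br+ and m+ j+ br, are the parental types, so the F1 was m j br+ / m+ j+ br.
The two rarest classes, m j br and m+ j+ br+, are the double crossovers. Comparing them with the parentals, only the br allele has switched, so br is the middle locus and the order is m – br – j.
Crossovers in the br–j interval produce the single-crossover classes m j+ br+ and m+ j br (31 + 26 = 57) plus the double crossovers (4).
RF(br–j) = (57 + 4) / 1000 = 61/1000 = 0.0610 → 6.1 map units.

6.1 map units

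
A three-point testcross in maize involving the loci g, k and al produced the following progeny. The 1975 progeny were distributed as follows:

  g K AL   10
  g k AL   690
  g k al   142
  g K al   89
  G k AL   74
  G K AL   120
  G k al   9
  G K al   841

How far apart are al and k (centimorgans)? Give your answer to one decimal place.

The two most frequent reciprocal classes, G K al and g k AL, are the parental types, so the F1 was G K al / g k AL.
The two rarest classes, G k al and g K AL, are the double crossovers. Comparing them with the parentals, only the k allele has switched, so k is the middle locus and the order is al – k – g.
Crossovers in the al–k interval produce the single-crossover classes G K AL and g k al (120 + 142 = 262) plus the double crossovers (19).
RF(al–k) = (262 + 19) / 1975 = 281/1975 = 0.1423 → 14.2 centimorgans.

14.2 centimorgans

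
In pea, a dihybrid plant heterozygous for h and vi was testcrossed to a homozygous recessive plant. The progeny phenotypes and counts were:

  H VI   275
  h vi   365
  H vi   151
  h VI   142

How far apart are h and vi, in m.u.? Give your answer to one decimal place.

The two most frequent classes, H VI (275) and h vi (365), are the parental types, so the F1 was H VI / h vi.
The recombinant classes are H vi and h VI: 151 + 142 = 293.
Recombination frequency = 293/933 = 0.3140 ≈ 31.4%, i.e. 31.4 m.u.

31.4 m.u.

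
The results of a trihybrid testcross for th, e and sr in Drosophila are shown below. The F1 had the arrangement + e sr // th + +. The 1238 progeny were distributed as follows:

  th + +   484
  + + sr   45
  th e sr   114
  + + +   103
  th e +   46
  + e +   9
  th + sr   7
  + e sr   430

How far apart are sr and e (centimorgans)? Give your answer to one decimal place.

8.6 centimorgans

The two rarest classes, + e + and th + sr, are the double crossovers. Comparing them with the parentals, only the sr allele has switched, so sr is the middle locus and the order is e – sr – th.
Crossovers in the e–sr interval produce the single-crossover classes + + sr and th e + (45 + 46 = 91) plus the double crossovers (16).
RF(e–sr) = (91 + 16) / 1238 = 107/1238 = 0.0864 → 8.6 centimorgans.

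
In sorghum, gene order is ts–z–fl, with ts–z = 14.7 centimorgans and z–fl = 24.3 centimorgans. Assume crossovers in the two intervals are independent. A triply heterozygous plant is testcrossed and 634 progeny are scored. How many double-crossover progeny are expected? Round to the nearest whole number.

23

Map distances give recombination frequencies of 0.147 and 0.243 for the two intervals.
With no interference, expected double-crossover frequency = 0.147 × 0.243 = 0.03572.
Expected number = 0.03572 × 634 = 22.65 ≈ 23.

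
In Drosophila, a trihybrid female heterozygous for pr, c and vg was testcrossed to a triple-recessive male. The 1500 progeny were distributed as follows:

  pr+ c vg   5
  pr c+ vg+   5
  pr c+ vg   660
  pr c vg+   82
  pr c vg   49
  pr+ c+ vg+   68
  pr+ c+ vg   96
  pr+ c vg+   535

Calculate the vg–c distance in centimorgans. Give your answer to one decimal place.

The two most frequent reciprocal classes, pr+ c vg+ and pr c+ vg, are the parental types, so the F1 was pr+ c vg+ / pr c+ vg.
The two rarest classes, pr+ c vg and pr c+ vg+, are the double crossovers. Comparing them with the parentals, only the vg allele has switched, so vg is the middle locus and the order is pr – vg – c.
Crossovers in the vg–c interval produce the single-crossover classes pr+ c+ vg+ and pr c vg (68 + 49 = 117) plus the double crossovers (10).
RF(vg–c) = (117 + 10) / 1500 = 127/1500 = 0.0847 → 8.5 centimorgans.

8.5 centimorgans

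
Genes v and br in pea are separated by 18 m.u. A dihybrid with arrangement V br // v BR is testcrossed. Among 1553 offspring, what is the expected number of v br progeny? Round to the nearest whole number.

A map distance of 18 m.u. corresponds to a recombination frequency of 0.180.
The F1 is V br / v BR, so v br is a recombinant gamete class with expected frequency r/2 = 0.180/2 = 0.0900.
Expected number = 0.0900 × 1553 = 139.77 ≈ 140.

140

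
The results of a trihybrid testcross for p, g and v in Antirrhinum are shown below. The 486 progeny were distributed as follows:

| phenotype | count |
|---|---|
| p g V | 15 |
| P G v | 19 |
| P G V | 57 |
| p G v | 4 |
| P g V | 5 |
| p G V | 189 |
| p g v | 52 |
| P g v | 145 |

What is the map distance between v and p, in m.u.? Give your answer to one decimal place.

The two most frequent reciprocal classes, p G V and P g v, are the parental types, so the F1 was p G V / P g v.
The two rarest classes, p G v and P g V, are the double crossovers. Comparing them with the parentals, only the v allele has switched, so v is the middle locus and the order is p – v – g.
Crossovers in the p–v interval produce the single-crossover classes P G V and p g v (57 + 52 = 109) plus the double crossovers (9).
RF(p–v) = (109 + 9) / 486 = 118/486 = 0.2428 → 24.3 m.u.

24.3 m.u.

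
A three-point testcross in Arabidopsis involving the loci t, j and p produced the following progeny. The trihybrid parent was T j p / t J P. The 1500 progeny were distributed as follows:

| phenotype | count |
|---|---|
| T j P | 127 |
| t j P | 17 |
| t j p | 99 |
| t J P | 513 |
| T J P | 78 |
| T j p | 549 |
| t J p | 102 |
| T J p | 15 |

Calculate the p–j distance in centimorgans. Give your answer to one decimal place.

17.4 centimorgans

The two rarest classes, T J p and t j P, are the double crossovers. Comparing them with the parentals, only the j allele has switched, so j is the middle locus and the order is p – j – t.
Crossovers in the p–j interval produce the single-crossover classes T j P and t J p (127 + 102 = 229) plus the double crossovers (32).
RF(p–j) = (229 + 32) / 1500 = 261/1500 = 0.1740 → 17.4 centimorgans.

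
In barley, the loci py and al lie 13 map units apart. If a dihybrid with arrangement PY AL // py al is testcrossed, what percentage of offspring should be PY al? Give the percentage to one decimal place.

A map distance of 13 map units corresponds to a recombination frequency of 0.130.
The F1 is PY AL / py al, so PY al is a recombinant gamete class with expected frequency r/2 = 0.130/2 = 0.0650.
That is 0.0650 = 6.5% of the progeny.

6.5%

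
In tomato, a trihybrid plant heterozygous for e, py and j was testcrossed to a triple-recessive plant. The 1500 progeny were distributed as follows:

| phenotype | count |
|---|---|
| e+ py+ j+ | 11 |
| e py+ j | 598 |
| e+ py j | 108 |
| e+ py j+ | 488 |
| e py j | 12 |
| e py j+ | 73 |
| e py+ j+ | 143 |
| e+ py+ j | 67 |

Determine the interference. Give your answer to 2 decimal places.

The two most frequent reciprocal classes, e+ py j+ and e py+ j, are the parental types, so the F1 was e+ py j+ / e py+ j.
The two rarest classes, e+ py+ j+ and e py j, are the double crossovers. Comparing them with the parentals, only the py allele has switched, so py is the middle locus and the order is j – py – e.
j–py: (251 + 23)/1500 = 0.1827; py–e: (140 + 23)/1500 = 0.1087.
Expected DCO frequency = 0.1827 × 0.1087 ≈ 0.01986; observed = 23/1500 ≈ 0.01533.
Coefficient of coincidence = 0.01533/0.01986 ≈ 0.77; interference = 1 − 0.77 = 0.23.

0.23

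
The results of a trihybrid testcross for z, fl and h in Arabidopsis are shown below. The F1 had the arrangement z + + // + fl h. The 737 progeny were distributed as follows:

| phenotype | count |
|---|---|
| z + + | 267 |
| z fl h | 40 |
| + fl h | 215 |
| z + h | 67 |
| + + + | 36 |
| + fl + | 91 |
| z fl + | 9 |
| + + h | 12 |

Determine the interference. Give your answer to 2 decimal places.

0.11

The two rarest classes, z fl + and + + h, are the double crossovers. Comparing them with the parentals, only the fl allele has switched, so fl is the middle locus and the order is h – fl – z.
h–fl: (158 + 21)/737 = 0.2429; fl–z: (76 + 21)/737 = 0.1316.
Expected DCO frequency = 0.2429 × 0.1316 ≈ 0.03197; observed = 21/737 ≈ 0.02849.
Coefficient of coincidence = 0.02849/0.03197 ≈ 0.89; interference = 1 − 0.89 = 0.11.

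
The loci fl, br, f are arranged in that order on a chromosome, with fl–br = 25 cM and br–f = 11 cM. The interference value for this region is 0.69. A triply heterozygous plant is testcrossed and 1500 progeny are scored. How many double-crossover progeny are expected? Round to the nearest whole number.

Map distances give recombination frequencies of 0.250 and 0.110 for the two intervals.
With interference 0.69 (so coincidence = 0.31), expected double-crossover frequency = 0.250 × 0.110 × 0.31 = 0.00853.
Expected number = 0.00853 × 1500 = 12.79 ≈ 13.

13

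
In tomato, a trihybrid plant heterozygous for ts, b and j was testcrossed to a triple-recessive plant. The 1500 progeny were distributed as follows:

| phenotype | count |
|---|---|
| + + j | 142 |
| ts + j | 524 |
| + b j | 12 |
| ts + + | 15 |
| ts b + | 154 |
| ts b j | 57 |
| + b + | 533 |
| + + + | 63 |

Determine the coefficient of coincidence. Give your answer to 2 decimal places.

The two most frequent reciprocal classes, ts + j and + b +, are the parental types, so the F1 was ts + j / + b +.
The two rarest classes, ts + + and + b j, are the double crossovers. Comparing them with the parentals, only the j allele has switched, so j is the middle locus and the order is ts – j – b.
ts–j: (296 + 27)/1500 = 0.2153; j–b: (120 + 27)/1500 = 0.0980.
Expected DCO frequency = 0.2153 × 0.0980 ≈ 0.02110; observed = 27/1500 ≈ 0.01800.
Coefficient of coincidence = 0.01800/0.02110 ≈ 0.85.

0.85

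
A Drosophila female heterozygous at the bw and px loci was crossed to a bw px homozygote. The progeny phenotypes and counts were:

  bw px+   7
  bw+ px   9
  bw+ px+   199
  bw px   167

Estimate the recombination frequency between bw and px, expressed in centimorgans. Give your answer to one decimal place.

The two most frequent classes, bw+ px+ (199) and bw px (167), are the parental types, so the F1 was bw+ px+ / bw px.
The recombinant classes are bw+ px and bw px+: 9 + 7 = 16.
Recombination frequency = 16/382 = 0.0419 ≈ 4.2%, i.e. 4.2 centimorgans.

4.2 centimorgans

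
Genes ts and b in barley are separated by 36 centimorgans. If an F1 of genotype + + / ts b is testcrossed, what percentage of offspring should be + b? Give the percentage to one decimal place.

A map distance of 36 centimorgans corresponds to a recombination frequency of 0.360.
The F1 is + + / ts b, so + b is a recombinant gamete class with expected frequency r/2 = 0.360/2 = 0.1800.
That is 0.1800 = 18.0% of the progeny.

18.0%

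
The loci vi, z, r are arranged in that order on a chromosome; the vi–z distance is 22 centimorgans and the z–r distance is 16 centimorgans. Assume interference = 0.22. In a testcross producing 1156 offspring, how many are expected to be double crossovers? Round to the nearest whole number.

Map distances give recombination frequencies of 0.220 and 0.160 for the two intervals.
With interference 0.22 (so coincidence = 0.78), expected double-crossover frequency = 0.220 × 0.160 × 0.78 = 0.02746.
Expected number = 0.02746 × 1156 = 31.74 ≈ 32.

32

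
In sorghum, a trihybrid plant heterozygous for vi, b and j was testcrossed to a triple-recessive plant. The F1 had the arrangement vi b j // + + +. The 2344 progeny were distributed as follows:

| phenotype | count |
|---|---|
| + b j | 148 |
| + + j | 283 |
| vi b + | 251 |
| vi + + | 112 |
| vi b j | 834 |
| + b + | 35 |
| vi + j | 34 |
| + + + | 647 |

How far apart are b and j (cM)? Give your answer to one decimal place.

25.7 cM

The two rarest classes, vi + j and + b +, are the double crossovers. Comparing them with the parentals, only the b allele has switched, so b is the middle locus and the order is j – b – vi.
Crossovers in the j–b interval produce the single-crossover classes vi b + and + + j (251 + 283 = 534) plus the double crossovers (69).
RF(j–b) = (534 + 69) / 2344 = 603/2344 = 0.2573 → 25.7 cM.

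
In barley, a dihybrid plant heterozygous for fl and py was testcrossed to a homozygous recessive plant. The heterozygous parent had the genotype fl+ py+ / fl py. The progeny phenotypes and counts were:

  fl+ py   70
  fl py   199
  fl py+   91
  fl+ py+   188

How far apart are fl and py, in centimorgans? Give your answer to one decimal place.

29.4 centimorgans

The recombinant classes are fl+ py and fl py+: 70 + 91 = 161.
Recombination frequency = 161/548 = 0.2938 ≈ 29.4%, i.e. 29.4 centimorgans.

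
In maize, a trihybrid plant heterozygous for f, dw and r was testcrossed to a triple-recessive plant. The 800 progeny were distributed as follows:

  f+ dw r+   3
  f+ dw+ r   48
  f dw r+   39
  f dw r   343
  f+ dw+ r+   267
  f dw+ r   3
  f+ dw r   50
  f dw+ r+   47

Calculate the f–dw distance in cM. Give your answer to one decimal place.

The two most frequent reciprocal classes, f dw r and f+ dw+ r+, are the parental types, so the F1 was f dw r / f+ dw+ r+.
The two rarest classes, f dw+ r and f+ dw r+, are the double crossovers. Comparing them with the parentals, only the dw allele has switched, so dw is the middle locus and the order is r – dw – f.
Crossovers in the dw–f interval produce the single-crossover classes f+ dw r and f dw+ r+ (50 + 47 = 97) plus the double crossovers (6).
RF(dw–f) = (97 + 6) / 800 = 103/800 = 0.1288 → 12.9 cM.

12.9 cM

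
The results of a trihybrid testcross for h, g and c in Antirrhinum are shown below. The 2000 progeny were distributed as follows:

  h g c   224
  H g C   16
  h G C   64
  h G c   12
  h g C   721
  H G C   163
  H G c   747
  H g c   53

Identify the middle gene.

The two most frequent reciprocal classes, H G c and h g C, are the parental types, so the F1 was H G c / h g C.
The two rarest classes, h G c and H g C, are the double crossovers. Comparing them with the parentals, only the h allele has switched, so h is the middle locus and the order is g – h – c.

h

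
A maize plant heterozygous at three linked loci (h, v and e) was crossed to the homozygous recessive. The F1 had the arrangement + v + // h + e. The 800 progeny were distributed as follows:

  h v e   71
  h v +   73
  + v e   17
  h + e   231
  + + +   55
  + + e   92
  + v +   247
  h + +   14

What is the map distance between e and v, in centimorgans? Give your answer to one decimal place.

The two rarest classes, + v e and h + +, are the double crossovers. Comparing them with the parentals, only the e allele has switched, so e is the middle locus and the order is v – e – h.
Crossovers in the v–e interval produce the single-crossover classes + + + and h v e (55 + 71 = 126) plus the double crossovers (31).
RF(v–e) = (126 + 31) / 800 = 157/800 = 0.1963 → 19.6 centimorgans.

19.6 centimorgans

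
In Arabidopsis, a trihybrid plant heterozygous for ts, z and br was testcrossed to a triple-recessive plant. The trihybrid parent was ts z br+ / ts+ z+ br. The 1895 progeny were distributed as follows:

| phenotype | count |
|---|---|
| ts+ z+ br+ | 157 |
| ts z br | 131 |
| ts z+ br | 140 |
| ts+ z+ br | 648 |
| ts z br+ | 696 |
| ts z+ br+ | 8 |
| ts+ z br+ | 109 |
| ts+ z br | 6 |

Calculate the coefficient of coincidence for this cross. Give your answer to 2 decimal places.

The two rarest classes, ts z+ br+ and ts+ z br, are the double crossovers. Comparing them with the parentals, only the z allele has switched, so z is the middle locus and the order is br – z – ts.
br–z: (288 + 14)/1895 = 0.1594; z–ts: (249 + 14)/1895 = 0.1388.
Expected DCO frequency = 0.1594 × 0.1388 ≈ 0.02212; observed = 14/1895 ≈ 0.00739.
Coefficient of coincidence = 0.00739/0.02212 ≈ 0.33.

0.33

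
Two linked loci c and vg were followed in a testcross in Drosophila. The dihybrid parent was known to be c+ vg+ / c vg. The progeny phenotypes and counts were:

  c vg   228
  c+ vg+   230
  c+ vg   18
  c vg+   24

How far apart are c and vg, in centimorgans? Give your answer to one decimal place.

8.4 centimorgans

The recombinant classes are c+ vg and c vg+: 18 + 24 = 42.
Recombination frequency = 42/500 = 0.0840 ≈ 8.4%, i.e. 8.4 centimorgans.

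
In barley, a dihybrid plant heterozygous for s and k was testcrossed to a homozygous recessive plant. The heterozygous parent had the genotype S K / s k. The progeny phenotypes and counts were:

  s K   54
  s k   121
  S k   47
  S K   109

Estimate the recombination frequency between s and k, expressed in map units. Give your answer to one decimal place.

The recombinant classes are S k and s K: 47 + 54 = 101.
Recombination frequency = 101/331 = 0.3051 ≈ 30.5%, i.e. 30.5 map units.

30.5 map units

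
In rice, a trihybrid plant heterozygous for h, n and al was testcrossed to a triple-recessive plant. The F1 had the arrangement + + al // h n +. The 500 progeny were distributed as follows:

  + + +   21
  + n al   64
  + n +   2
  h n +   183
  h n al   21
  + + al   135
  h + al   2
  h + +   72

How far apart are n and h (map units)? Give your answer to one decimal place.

The two rarest classes, h + al and + n +, are the double crossovers. Comparing them with the parentals, only the h allele has switched, so h is the middle locus and the order is al – h – n.
Crossovers in the h–n interval produce the single-crossover classes + n al and h + + (64 + 72 = 136) plus the double crossovers (4).
RF(h–n) = (136 + 4) / 500 = 140/500 = 0.2800 → 28.0 map units.

28.0 map units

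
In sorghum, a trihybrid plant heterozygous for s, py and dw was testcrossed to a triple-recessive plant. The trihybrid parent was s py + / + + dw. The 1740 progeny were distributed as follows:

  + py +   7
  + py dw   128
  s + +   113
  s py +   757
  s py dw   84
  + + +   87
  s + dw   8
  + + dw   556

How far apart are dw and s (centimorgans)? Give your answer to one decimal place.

The two rarest classes, + py + and s + dw, are the double crossovers. Comparing them with the parentals, only the s allele has switched, so s is the middle locus and the order is dw – s – py.
Crossovers in the dw–s interval produce the single-crossover classes s py dw and + + + (84 + 87 = 171) plus the double crossovers (15).
RF(dw–s) = (171 + 15) / 1740 = 186/1740 = 0.1069 → 10.7 centimorgans.

10.7 centimorgans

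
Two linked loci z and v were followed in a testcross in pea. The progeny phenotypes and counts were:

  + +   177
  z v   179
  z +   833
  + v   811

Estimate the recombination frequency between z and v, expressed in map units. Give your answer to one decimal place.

The two most frequent classes, + v (811) and z + (833), are the parental types, so the F1 was + v / z +.
The recombinant classes are + + and z v: 177 + 179 = 356.
Recombination frequency = 356/2000 = 0.1780 ≈ 17.8%, i.e. 17.8 map units.

17.8 map units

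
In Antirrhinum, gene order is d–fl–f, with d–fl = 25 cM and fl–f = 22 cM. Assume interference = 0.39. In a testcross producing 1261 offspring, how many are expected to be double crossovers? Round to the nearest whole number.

42

Map distances give recombination frequencies of 0.250 and 0.220 for the two intervals.
With interference 0.39 (so coincidence = 0.61), expected double-crossover frequency = 0.250 × 0.220 × 0.61 = 0.03355.
Expected number = 0.03355 × 1261 = 42.31 ≈ 42.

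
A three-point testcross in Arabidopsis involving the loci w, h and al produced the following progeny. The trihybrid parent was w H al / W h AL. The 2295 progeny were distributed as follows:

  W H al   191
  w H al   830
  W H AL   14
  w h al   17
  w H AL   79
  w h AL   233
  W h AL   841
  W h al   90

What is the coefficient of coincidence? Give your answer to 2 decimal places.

The two rarest classes, w h al and W H AL, are the double crossovers. Comparing them with the parentals, only the h allele has switched, so h is the middle locus and the order is w – h – al.
w–h: (424 + 31)/2295 = 0.1983; h–al: (169 + 31)/2295 = 0.0871.
Expected DCO frequency = 0.1983 × 0.0871 ≈ 0.01727; observed = 31/2295 ≈ 0.01351.
Coefficient of coincidence = 0.01351/0.01727 ≈ 0.78.

0.78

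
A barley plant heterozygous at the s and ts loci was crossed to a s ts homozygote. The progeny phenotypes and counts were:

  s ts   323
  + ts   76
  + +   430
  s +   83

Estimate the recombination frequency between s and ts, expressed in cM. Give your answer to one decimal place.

The two most frequent classes, + + (430) and s ts (323), are the parental types, so the F1 was + + / s ts.
The recombinant classes are + ts and s +: 76 + 83 = 159.
Recombination frequency = 159/912 = 0.1743 ≈ 17.4%, i.e. 17.4 cM.

17.4 cM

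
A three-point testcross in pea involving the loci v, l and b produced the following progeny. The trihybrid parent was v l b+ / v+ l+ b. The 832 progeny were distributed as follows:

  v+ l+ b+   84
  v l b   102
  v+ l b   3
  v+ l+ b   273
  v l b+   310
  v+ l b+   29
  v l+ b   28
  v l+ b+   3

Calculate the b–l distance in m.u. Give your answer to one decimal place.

23.1 m.u.

The two rarest classes, v l+ b+ and v+ l b, are the double crossovers. Comparing them with the parentals, only the l allele has switched, so l is the middle locus and the order is b – l – v.
Crossovers in the b–l interval produce the single-crossover classes v l b and v+ l+ b+ (102 + 84 = 186) plus the double crossovers (6).
RF(b–l) = (186 + 6) / 832 = 192/832 = 0.2308 → 23.1 m.u.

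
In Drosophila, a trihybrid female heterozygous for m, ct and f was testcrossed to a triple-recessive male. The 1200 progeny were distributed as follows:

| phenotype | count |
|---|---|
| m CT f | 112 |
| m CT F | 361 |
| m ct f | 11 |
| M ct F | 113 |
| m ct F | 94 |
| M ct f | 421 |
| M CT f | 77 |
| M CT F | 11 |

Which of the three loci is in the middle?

m

The two most frequent reciprocal classes, m CT F and M ct f, are the parental types, so the F1 was m CT F / M ct f.
The two rarest classes, M CT F and m ct f, are the double crossovers. Comparing them with the parentals, only the m allele has switched, so m is the middle locus and the order is ct – m – f.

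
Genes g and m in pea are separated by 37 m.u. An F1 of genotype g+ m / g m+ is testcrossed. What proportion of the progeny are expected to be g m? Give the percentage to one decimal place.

18.5%

A map distance of 37 m.u. corresponds to a recombination frequency of 0.370.
The F1 is g+ m / g m+, so g m is a recombinant gamete class with expected frequency r/2 = 0.370/2 = 0.1850.
That is 0.1850 = 18.5% of the progeny.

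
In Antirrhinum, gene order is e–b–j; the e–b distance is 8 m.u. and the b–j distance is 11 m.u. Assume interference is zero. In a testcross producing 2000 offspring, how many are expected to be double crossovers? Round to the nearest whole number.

18

Map distances give recombination frequencies of 0.080 and 0.110 for the two intervals.
With no interference, expected double-crossover frequency = 0.080 × 0.110 = 0.00880.
Expected number = 0.00880 × 2000 = 17.60 ≈ 18.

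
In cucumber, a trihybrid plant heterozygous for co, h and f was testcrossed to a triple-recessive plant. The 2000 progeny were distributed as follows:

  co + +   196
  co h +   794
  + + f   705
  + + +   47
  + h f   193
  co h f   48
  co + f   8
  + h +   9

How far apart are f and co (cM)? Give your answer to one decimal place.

The two most frequent reciprocal classes, co h + and + + f, are the parental types, so the F1 was co h + / + + f.
The two rarest classes, + h + and co + f, are the double crossovers. Comparing them with the parentals, only the co allele has switched, so co is the middle locus and the order is h – co – f.
Crossovers in the co–f interval produce the single-crossover classes co h f and + + + (48 + 47 = 95) plus the double crossovers (17).
RF(co–f) = (95 + 17) / 2000 = 112/2000 = 0.0560 → 5.6 cM.

5.6 cM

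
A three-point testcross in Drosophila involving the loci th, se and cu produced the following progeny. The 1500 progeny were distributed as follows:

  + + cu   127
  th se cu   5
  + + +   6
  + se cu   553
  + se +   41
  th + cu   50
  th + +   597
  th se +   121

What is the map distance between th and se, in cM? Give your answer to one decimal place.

17.3 cM

The two most frequent reciprocal classes, th + + and + se cu, are the parental types, so the F1 was th + + / + se cu.
The two rarest classes, + + + and th se cu, are the double crossovers. Comparing them with the parentals, only the th allele has switched, so th is the middle locus and the order is cu – th – se.
Crossovers in the th–se interval produce the single-crossover classes th se + and + + cu (121 + 127 = 248) plus the double crossovers (11).
RF(th–se) = (248 + 11) / 1500 = 259/1500 = 0.1727 → 17.3 cM.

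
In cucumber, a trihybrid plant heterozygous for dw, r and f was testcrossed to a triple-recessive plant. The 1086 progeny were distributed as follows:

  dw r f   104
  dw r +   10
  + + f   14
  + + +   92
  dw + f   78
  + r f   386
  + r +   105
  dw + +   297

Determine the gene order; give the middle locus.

The two most frequent reciprocal classes, dw + + and + r f, are the parental types, so the F1 was dw + + / + r f.
The two rarest classes, dw r + and + + f, are the double crossovers. Comparing them with the parentals, only the r allele has switched, so r is the middle locus and the order is f – r – dw.

r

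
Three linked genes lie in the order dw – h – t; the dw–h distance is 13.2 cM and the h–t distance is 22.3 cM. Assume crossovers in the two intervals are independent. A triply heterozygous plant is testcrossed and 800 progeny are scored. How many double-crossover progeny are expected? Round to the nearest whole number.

Map distances give recombination frequencies of 0.132 and 0.223 for the two intervals.
With no interference, expected double-crossover frequency = 0.132 × 0.223 = 0.02944.
Expected number = 0.02944 × 800 = 23.55 ≈ 24.

24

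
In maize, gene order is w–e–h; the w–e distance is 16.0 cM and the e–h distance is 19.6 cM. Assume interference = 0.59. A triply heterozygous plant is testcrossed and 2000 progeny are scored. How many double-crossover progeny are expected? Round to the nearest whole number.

26

Map distances give recombination frequencies of 0.160 and 0.196 for the two intervals.
With interference 0.59 (so coincidence = 0.41), expected double-crossover frequency = 0.160 × 0.196 × 0.41 = 0.01286.
Expected number = 0.01286 × 2000 = 25.72 ≈ 26.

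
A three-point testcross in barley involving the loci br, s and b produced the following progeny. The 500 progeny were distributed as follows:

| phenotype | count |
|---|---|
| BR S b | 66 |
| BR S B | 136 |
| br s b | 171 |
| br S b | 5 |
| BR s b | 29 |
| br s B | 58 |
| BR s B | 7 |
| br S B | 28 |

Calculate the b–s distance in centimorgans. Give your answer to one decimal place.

27.2 centimorgans

The two most frequent reciprocal classes, BR S B and br s b, are the parental types, so the F1 was BR S B / br s b.
The two rarest classes, BR s B and br S b, are the double crossovers. Comparing them with the parentals, only the s allele has switched, so s is the middle locus and the order is br – s – b.
Crossovers in the s–b interval produce the single-crossover classes BR S b and br s B (66 + 58 = 124) plus the double crossovers (12).
RF(s–b) = (124 + 12) / 500 = 136/500 = 0.2720 → 27.2 centimorgans.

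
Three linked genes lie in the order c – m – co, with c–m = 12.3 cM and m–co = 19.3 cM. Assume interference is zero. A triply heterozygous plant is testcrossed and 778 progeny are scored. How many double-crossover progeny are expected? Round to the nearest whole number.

Map distances give recombination frequencies of 0.123 and 0.193 for the two intervals.
With no interference, expected double-crossover frequency = 0.123 × 0.193 = 0.02374.
Expected number = 0.02374 × 778 = 18.47 ≈ 18.

18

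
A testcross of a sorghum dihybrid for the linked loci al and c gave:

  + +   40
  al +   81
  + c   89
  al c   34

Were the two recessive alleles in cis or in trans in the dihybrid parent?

The two most frequent classes are + c (89) and al + (81); these are the parental (non-recombinant) types.
So the F1 carried + c on one chromosome and al + on the other — the recessive alleles are on opposite chromosomes (trans / repulsion).

trans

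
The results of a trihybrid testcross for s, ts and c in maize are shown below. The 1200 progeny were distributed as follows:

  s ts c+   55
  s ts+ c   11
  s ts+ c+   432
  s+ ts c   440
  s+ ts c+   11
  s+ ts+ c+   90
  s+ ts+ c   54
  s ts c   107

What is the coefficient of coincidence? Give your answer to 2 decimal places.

The two most frequent reciprocal classes, s+ ts c and s ts+ c+, are the parental types, so the F1 was s+ ts c / s ts+ c+.
The two rarest classes, s+ ts c+ and s ts+ c, are the double crossovers. Comparing them with the parentals, only the c allele has switched, so c is the middle locus and the order is s – c – ts.
s–c: (197 + 22)/1200 = 0.1825; c–ts: (109 + 22)/1200 = 0.1092.
Expected DCO frequency = 0.1825 × 0.1092 ≈ 0.01993; observed = 22/1200 ≈ 0.01833.
Coefficient of coincidence = 0.01833/0.01993 ≈ 0.92.

0.92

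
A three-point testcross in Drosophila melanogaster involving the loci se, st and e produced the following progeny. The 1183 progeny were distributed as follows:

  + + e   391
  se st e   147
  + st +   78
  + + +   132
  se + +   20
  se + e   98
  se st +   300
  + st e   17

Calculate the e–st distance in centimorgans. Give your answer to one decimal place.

The two most frequent reciprocal classes, se st + and + + e, are the parental types, so the F1 was se st + / + + e.
The two rarest classes, se + + and + st e, are the double crossovers. Comparing them with the parentals, only the st allele has switched, so st is the middle locus and the order is e – st – se.
Crossovers in the e–st interval produce the single-crossover classes se st e and + + + (147 + 132 = 279) plus the double crossovers (37).
RF(e–st) = (279 + 37) / 1183 = 316/1183 = 0.2671 → 26.7 centimorgans.

26.7 centimorgans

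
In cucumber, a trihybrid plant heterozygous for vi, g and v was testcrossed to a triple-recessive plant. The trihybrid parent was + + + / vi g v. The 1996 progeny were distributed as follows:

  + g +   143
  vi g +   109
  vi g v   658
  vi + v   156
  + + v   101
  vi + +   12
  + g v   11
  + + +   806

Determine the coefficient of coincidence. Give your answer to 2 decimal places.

The two rarest classes, vi + + and + g v, are the double crossovers. Comparing them with the parentals, only the vi allele has switched, so vi is the middle locus and the order is v – vi – g.
v–vi: (210 + 23)/1996 = 0.1167; vi–g: (299 + 23)/1996 = 0.1613.
Expected DCO frequency = 0.1167 × 0.1613 ≈ 0.01882; observed = 23/1996 ≈ 0.01152.
Coefficient of coincidence = 0.01152/0.01882 ≈ 0.61.

0.61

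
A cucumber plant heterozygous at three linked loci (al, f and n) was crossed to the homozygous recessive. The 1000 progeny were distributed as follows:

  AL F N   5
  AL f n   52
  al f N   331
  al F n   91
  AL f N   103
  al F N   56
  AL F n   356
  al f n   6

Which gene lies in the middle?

n

The two most frequent reciprocal classes, al f N and AL F n, are the parental types, so the F1 was al f N / AL F n.
The two rarest classes, al f n and AL F N, are the double crossovers. Comparing them with the parentals, only the n allele has switched, so n is the middle locus and the order is al – n – f.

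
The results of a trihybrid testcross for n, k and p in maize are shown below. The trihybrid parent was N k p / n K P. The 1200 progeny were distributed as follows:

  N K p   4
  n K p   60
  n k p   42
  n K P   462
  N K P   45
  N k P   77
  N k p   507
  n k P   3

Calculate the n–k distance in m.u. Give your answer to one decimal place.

7.8 m.u.

The two rarest classes, N K p and n k P, are the double crossovers. Comparing them with the parentals, only the k allele has switched, so k is the middle locus and the order is p – k – n.
Crossovers in the k–n interval produce the single-crossover classes n k p and N K P (42 + 45 = 87) plus the double crossovers (7).
RF(k–n) = (87 + 7) / 1200 = 94/1200 = 0.0783 → 7.8 m.u.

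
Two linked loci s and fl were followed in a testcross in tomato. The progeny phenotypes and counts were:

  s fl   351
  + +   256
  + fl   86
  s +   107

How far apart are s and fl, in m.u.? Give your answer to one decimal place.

The two most frequent classes, + + (256) and s fl (351), are the parental types, so the F1 was + + / s fl.
The recombinant classes are + fl and s +: 86 + 107 = 193.
Recombination frequency = 193/800 = 0.2412 ≈ 24.1%, i.e. 24.1 m.u.

24.1 m.u.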